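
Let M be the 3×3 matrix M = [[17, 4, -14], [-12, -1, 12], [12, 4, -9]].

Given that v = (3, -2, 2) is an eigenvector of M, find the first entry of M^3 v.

First find the eigenvalue: Mv = (15, -10, 10) = 5·(3, -2, 2), so λ = 5.
Then M^3 v = λ^3·v = 5^3·(3, -2, 2) = 125·(3, -2, 2) = (375, -250, 250).

375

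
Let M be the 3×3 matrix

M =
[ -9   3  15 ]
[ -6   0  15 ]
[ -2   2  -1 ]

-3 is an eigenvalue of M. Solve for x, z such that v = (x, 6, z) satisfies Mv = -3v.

We need (M + 3I)v = 0.
M + 3I = [[-6, 3, 15], [-6, 3, 15], [-2, 2, 2]].
Row 1: (-6)·x + (3)·6 + (15)·z = 0
Row 2: (-6)·x + (3)·6 + (15)·z = 0
Row 3: (-2)·x + (2)·6 + (2)·z = 0
Solving gives x = 8, z = 2.
Check: M·(8, 6, 2) = (-24, -18, -6) = -3·(8, 6, 2).

8, 2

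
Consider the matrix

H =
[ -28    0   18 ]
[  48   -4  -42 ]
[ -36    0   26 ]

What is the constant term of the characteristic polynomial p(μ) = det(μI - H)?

-320

p(0) = det(0·I − H) = det(−H) = (−1)^3·det(H).
det(H) = 320, so p(0) = -320.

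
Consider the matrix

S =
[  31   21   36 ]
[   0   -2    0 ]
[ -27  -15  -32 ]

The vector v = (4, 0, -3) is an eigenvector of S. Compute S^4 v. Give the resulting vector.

First find the eigenvalue: Sv = (16, 0, -12) = 4·(4, 0, -3), so λ = 4.
Then S^4 v = λ^4·v = 4^4·(4, 0, -3) = 256·(4, 0, -3) = (1024, 0, -768).

(1024, 0, -768)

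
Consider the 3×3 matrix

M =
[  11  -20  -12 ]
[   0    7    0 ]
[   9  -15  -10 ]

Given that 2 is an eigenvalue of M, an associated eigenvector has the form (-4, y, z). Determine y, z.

We need (M - 2I)v = 0.
M - 2I = [[9, -20, -12], [0, 5, 0], [9, -15, -12]].
Row 1: (9)·-4 + (-20)·y + (-12)·z = 0
Row 2: (0)·-4 + (5)·y + (0)·z = 0
Row 3: (9)·-4 + (-15)·y + (-12)·z = 0
Solving gives y = 0, z = -3.
Check: M·(-4, 0, -3) = (-8, 0, -6) = 2·(-4, 0, -3).

0, -3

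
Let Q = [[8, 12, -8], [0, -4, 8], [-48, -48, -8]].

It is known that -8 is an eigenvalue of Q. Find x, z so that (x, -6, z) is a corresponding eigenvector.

6, 3

We need (Q + 8I)v = 0.
Q + 8I = [[16, 12, -8], [0, 4, 8], [-48, -48, 0]].
Row 1: (16)·x + (12)·-6 + (-8)·z = 0
Row 2: (0)·x + (4)·-6 + (8)·z = 0
Row 3: (-48)·x + (-48)·-6 + (0)·z = 0
Solving gives x = 6, z = 3.
Check: Q·(6, -6, 3) = (-48, 48, -24) = -8·(6, -6, 3).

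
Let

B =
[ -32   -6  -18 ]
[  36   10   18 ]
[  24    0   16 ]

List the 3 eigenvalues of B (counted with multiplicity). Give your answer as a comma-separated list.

-8, -2, 4

Set up det(rI - B) = 0.
Expanding along the first row, p(r) = r^3 + 6r^2 - 24r - 64.
Since p(-2) = 0, r = -2 is a root.
Factor out (r + 2): p(r) = (r + 2)·(r^2 + 4r - 32).
The quadratic factors as (r + 8)·(r - 4).
Eigenvalues: -8, -2, 4.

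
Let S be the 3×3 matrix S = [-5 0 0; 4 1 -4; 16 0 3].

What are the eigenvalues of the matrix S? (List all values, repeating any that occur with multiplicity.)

Compute the characteristic polynomial p(λ) = det(λI - S).
Expanding along the first row, p(λ) = λ^3 + λ^2 - 17λ + 15.
Try λ = 1: p(1) = 0, so 1 is a root.
Dividing by (λ - 1) leaves λ^2 + 2λ - 15.
The quadratic factors as (λ + 5)·(λ - 3).
Eigenvalues: -5, 1, 3.

-5, 1, 3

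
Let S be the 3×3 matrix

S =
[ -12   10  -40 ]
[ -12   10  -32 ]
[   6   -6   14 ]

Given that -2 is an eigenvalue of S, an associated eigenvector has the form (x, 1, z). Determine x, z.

We need (S + 2I)v = 0.
S + 2I = [[-10, 10, -40], [-12, 12, -32], [6, -6, 16]].
Row 1: (-10)·x + (10)·1 + (-40)·z = 0
Row 2: (-12)·x + (12)·1 + (-32)·z = 0
Row 3: (6)·x + (-6)·1 + (16)·z = 0
Solving gives x = 1, z = 0.
Check: S·(1, 1, 0) = (-2, -2, 0) = -2·(1, 1, 0).

1, 0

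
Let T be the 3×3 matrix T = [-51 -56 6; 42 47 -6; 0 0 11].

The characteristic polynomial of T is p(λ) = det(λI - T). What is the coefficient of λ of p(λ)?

-89

p(λ) = λ^3 - 7λ^2 - 89λ + 495.
The coefficient of λ is -89.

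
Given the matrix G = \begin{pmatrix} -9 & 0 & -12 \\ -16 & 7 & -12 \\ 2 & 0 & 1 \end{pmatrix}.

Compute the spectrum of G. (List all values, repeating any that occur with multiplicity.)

-5, -3, 7

The characteristic polynomial is p(μ) = det(μI - G).
Expanding along the first row, p(μ) = μ^3 + μ^2 - 41μ - 105.
Try μ = -3: p(-3) = 0, so -3 is a root.
Dividing by (μ + 3) leaves μ^2 - 2μ - 35.
The quadratic factors as (μ + 5)·(μ - 7).
Eigenvalues: -5, -3, 7.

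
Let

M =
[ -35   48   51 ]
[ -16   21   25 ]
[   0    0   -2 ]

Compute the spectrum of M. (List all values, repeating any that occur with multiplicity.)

Set up det(μI - M) = 0.
Expanding the 3×3 determinant: p(μ) = μ^3 + 16μ^2 + 61μ + 66.
Rational-root test: μ = -2 gives p(-2) = 0.
Factor out (μ + 2): p(μ) = (μ + 2)·(μ^2 + 14μ + 33).
The quadratic factors as (μ + 11)·(μ + 3).
Eigenvalues: -11, -3, -2.

-11, -3, -2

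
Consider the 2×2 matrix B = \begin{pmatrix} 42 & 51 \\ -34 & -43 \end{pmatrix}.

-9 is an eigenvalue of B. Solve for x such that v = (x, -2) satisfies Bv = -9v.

We need (B + 9I)v = 0.
B + 9I = [[51, 51], [-34, -34]].
Row 1: (51)·x + (51)·-2 = 0
Row 2: (-34)·x + (-34)·-2 = 0
Solving gives x = 2.
Check: B·(2, -2) = (-18, 18) = -9·(2, -2).

2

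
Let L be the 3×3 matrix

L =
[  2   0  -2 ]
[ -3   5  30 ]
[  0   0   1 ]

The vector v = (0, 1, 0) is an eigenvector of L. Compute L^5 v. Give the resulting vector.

First find the eigenvalue: Lv = (0, 5, 0) = 5·(0, 1, 0), so λ = 5.
Then L^5 v = λ^5·v = 5^5·(0, 1, 0) = 3125·(0, 1, 0) = (0, 3125, 0).

(0, 3125, 0)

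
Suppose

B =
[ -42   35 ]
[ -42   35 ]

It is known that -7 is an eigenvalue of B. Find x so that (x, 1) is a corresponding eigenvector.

We need (B + 7I)v = 0.
B + 7I = [[-35, 35], [-42, 42]].
Row 1: (-35)·x + (35)·1 = 0
Row 2: (-42)·x + (42)·1 = 0
Solving gives x = 1.
Check: B·(1, 1) = (-7, -7) = -7·(1, 1).

1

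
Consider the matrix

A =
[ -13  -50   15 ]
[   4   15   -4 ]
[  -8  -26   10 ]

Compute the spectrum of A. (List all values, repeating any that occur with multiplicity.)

Compute the characteristic polynomial p(r) = det(rI - A).
Expanding along the first row, p(r) = r^3 - 12r^2 + 41r - 42.
Try r = 7: p(7) = 0, so 7 is a root.
Factor out (r - 7): p(r) = (r - 7)·(r^2 - 5r + 6).
The quadratic factors as (r - 2)·(r - 3).
Eigenvalues: 2, 3, 7.

2, 3, 7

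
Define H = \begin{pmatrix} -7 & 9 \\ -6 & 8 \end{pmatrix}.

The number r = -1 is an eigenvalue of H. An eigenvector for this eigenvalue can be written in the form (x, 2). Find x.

3

We need (H + 1I)v = 0.
H + 1I = [[-6, 9], [-6, 9]].
Row 1: (-6)·x + (9)·2 = 0
Row 2: (-6)·x + (9)·2 = 0
Solving gives x = 3.
Check: H·(3, 2) = (-3, -2) = -1·(3, 2).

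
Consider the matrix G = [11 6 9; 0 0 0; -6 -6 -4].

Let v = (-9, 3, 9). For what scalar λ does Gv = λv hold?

0

Compute Gv: G·(-9, 3, 9) = (0, 0, 0).
Since Gv = λv, compare component 1: 0 = λ·-9, so λ = 0.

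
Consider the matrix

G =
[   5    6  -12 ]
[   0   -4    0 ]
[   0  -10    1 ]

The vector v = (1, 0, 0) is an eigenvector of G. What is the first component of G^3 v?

125

First find the eigenvalue: Gv = (5, 0, 0) = 5·(1, 0, 0), so λ = 5.
Then G^3 v = λ^3·v = 5^3·(1, 0, 0) = 125·(1, 0, 0) = (125, 0, 0).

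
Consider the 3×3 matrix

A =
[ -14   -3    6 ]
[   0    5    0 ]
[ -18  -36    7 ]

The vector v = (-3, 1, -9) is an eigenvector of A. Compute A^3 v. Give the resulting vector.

First find the eigenvalue: Av = (-15, 5, -45) = 5·(-3, 1, -9), so λ = 5.
Then A^3 v = λ^3·v = 5^3·(-3, 1, -9) = 125·(-3, 1, -9) = (-375, 125, -1125).

(-375, 125, -1125)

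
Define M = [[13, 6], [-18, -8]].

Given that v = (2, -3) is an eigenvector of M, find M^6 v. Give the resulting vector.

First find the eigenvalue: Mv = (8, -12) = 4·(2, -3), so λ = 4.
Then M^6 v = λ^6·v = 4^6·(2, -3) = 4096·(2, -3) = (8192, -12288).

(8192, -12288)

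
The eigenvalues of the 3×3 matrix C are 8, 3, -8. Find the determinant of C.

det(C) is the product of the eigenvalues: (8) · (3) · (-8) = -192.

-192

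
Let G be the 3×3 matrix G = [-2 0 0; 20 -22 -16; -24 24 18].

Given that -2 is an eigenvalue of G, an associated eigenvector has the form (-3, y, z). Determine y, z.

-3, 0

We need (G + 2I)v = 0.
G + 2I = [[0, 0, 0], [20, -20, -16], [-24, 24, 20]].
Row 1: (0)·-3 + (0)·y + (0)·z = 0
Row 2: (20)·-3 + (-20)·y + (-16)·z = 0
Row 3: (-24)·-3 + (24)·y + (20)·z = 0
Solving gives y = -3, z = 0.
Check: G·(-3, -3, 0) = (6, 6, 0) = -2·(-3, -3, 0).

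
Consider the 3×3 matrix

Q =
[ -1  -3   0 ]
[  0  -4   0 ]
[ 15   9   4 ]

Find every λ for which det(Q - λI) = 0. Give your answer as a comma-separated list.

-4, -1, 4

Compute the characteristic polynomial p(λ) = det(λI - Q).
Cofactor expansion gives p(λ) = λ^3 + λ^2 - 16λ - 16.
Since p(-4) = 0, λ = -4 is a root.
Factor out (λ + 4): p(λ) = (λ + 4)·(λ^2 - 3λ - 4).
The quadratic factors as (λ + 1)·(λ - 4).
Eigenvalues: -4, -1, 4.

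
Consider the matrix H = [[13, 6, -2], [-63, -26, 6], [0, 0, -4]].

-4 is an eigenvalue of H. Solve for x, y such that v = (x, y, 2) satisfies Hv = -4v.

We need (H + 4I)v = 0.
H + 4I = [[17, 6, -2], [-63, -22, 6], [0, 0, 0]].
Row 1: (17)·x + (6)·y + (-2)·2 = 0
Row 2: (-63)·x + (-22)·y + (6)·2 = 0
Row 3: (0)·x + (0)·y + (0)·2 = 0
Solving gives x = -4, y = 12.
Check: H·(-4, 12, 2) = (16, -48, -8) = -4·(-4, 12, 2).

-4, 12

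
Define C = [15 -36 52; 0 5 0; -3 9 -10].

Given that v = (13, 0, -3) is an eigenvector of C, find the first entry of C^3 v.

First find the eigenvalue: Cv = (39, 0, -9) = 3·(13, 0, -3), so λ = 3.
Then C^3 v = λ^3·v = 3^3·(13, 0, -3) = 27·(13, 0, -3) = (351, 0, -81).

351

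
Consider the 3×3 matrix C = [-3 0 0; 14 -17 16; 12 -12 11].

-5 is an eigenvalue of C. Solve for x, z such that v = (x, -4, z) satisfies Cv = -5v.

0, -3

We need (C + 5I)v = 0.
C + 5I = [[2, 0, 0], [14, -12, 16], [12, -12, 16]].
Row 1: (2)·x + (0)·-4 + (0)·z = 0
Row 2: (14)·x + (-12)·-4 + (16)·z = 0
Row 3: (12)·x + (-12)·-4 + (16)·z = 0
Solving gives x = 0, z = -3.
Check: C·(0, -4, -3) = (0, 20, 15) = -5·(0, -4, -3).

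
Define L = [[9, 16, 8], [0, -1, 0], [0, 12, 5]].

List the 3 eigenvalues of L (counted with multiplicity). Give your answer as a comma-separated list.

-1, 5, 9

Set up det(μI - L) = 0.
Expanding along the first row, p(μ) = μ^3 - 13μ^2 + 31μ + 45.
Since p(-1) = 0, μ = -1 is a root.
Dividing by (μ + 1) leaves μ^2 - 14μ + 45.
The quadratic factors as (μ - 5)·(μ - 9).
Eigenvalues: -1, 5, 9.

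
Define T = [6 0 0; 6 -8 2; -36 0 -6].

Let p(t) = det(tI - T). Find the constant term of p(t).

-288

p(t) = t^3 + 8t^2 - 36t - 288.
The constant term is -288.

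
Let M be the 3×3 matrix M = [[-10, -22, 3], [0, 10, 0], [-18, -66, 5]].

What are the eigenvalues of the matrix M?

-4, -1, 10

Set up det(rI - M) = 0.
Expanding the 3×3 determinant: p(r) = r^3 - 5r^2 - 46r - 40.
Try r = -1: p(-1) = 0, so -1 is a root.
Factor out (r + 1): p(r) = (r + 1)·(r^2 - 6r - 40).
The quadratic factors as (r + 4)·(r - 10).
Eigenvalues: -4, -1, 10.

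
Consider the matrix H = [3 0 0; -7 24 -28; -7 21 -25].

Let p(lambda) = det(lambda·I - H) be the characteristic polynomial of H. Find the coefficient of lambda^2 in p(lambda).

The coefficient of lambda^2 of det(lambda·I - H) is −trace(H).
trace(H) = (3) + (24) + (-25) = 2, so the coefficient is -2.

-2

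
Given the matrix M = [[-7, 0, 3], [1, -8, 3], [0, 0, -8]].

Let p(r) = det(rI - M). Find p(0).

448

p(0) = det(0·I − M) = det(−M) = (−1)^3·det(M).
det(M) = -448, so p(0) = 448.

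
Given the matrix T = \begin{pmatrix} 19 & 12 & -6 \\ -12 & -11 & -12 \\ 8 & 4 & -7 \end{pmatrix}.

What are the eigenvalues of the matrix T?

-5, 1, 5

Set up det(μI - T) = 0.
Cofactor expansion gives p(μ) = μ^3 - μ^2 - 25μ + 25.
Rational-root test: μ = 1 gives p(1) = 0.
Dividing by (μ - 1) leaves μ^2 - 25.
The quadratic factors as (μ + 5)·(μ - 5).
Eigenvalues: -5, 1, 5.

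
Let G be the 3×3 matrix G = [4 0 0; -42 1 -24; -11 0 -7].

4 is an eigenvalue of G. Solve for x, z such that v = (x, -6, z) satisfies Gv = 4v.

1, -1

We need (G - 4I)v = 0.
G - 4I = [[0, 0, 0], [-42, -3, -24], [-11, 0, -11]].
Row 1: (0)·x + (0)·-6 + (0)·z = 0
Row 2: (-42)·x + (-3)·-6 + (-24)·z = 0
Row 3: (-11)·x + (0)·-6 + (-11)·z = 0
Solving gives x = 1, z = -1.
Check: G·(1, -6, -1) = (4, -24, -4) = 4·(1, -6, -1).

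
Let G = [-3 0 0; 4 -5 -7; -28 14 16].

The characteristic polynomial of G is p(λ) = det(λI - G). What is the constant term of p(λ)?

p(λ) = λ^3 - 8λ^2 - 15λ + 54.
The constant term is 54.

54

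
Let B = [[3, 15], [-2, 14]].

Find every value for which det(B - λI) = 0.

8, 9

det(B - sI) = (3 - s)(14 - s) - (15)·(-2) = s^2 - 17s + 72.
This factors as (s - 8)·(s - 9) = 0.
Eigenvalues: 8, 9.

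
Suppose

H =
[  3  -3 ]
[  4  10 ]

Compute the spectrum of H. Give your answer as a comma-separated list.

det(H - λI) = (3 - λ)(10 - λ) - (-3)·(4) = λ^2 - 13λ + 42.
This factors as (λ - 6)·(λ - 7) = 0.
Eigenvalues: 6, 7.

6, 7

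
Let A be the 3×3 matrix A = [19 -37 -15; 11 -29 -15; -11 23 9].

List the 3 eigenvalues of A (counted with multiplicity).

-6, -3, 8

The characteristic polynomial is p(λ) = det(λI - A).
Cofactor expansion gives p(λ) = λ^3 + λ^2 - 54λ - 144.
Try λ = -3: p(-3) = 0, so -3 is a root.
Factor out (λ + 3): p(λ) = (λ + 3)·(λ^2 - 2λ - 48).
The quadratic factors as (λ + 6)·(λ - 8).
Eigenvalues: -6, -3, 8.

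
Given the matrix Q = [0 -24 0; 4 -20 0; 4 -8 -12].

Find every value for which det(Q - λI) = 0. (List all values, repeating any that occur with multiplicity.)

The characteristic polynomial is p(lambda) = det(lambda·I - Q).
Expanding along the first row, p(lambda) = lambda^3 + 32·lambda^2 + 336·lambda + 1152.
Since p(-8) = 0, lambda = -8 is a root.
Factor out (lambda + 8): p(lambda) = (lambda + 8)·(lambda^2 + 24·lambda + 144).
The quadratic factor is (lambda + 12)^2.
Eigenvalues: -12, -12, -8.

-12, -12, -8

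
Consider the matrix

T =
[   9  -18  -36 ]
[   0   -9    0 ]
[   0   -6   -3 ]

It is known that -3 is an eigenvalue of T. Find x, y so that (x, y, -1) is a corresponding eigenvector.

We need (T + 3I)v = 0.
T + 3I = [[12, -18, -36], [0, -6, 0], [0, -6, 0]].
Row 1: (12)·x + (-18)·y + (-36)·-1 = 0
Row 2: (0)·x + (-6)·y + (0)·-1 = 0
Row 3: (0)·x + (-6)·y + (0)·-1 = 0
Solving gives x = -3, y = 0.
Check: T·(-3, 0, -1) = (9, 0, 3) = -3·(-3, 0, -1).

-3, 0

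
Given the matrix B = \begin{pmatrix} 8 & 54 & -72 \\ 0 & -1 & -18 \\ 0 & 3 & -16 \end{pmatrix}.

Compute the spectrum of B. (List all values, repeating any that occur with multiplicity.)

-10, -7, 8

The characteristic polynomial is p(t) = det(tI - B).
Expanding the 3×3 determinant: p(t) = t^3 + 9t^2 - 66t - 560.
Try t = -10: p(-10) = 0, so -10 is a root.
Factor out (t + 10): p(t) = (t + 10)·(t^2 - t - 56).
The quadratic factors as (t + 7)·(t - 8).
Eigenvalues: -10, -7, 8.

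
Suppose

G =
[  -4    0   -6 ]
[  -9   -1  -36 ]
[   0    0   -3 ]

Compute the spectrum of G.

Set up det(lambda·I - G) = 0.
Expanding along the first row, p(lambda) = lambda^3 + 8·lambda^2 + 19·lambda + 12.
Try lambda = -1: p(-1) = 0, so -1 is a root.
Factor out (lambda + 1): p(lambda) = (lambda + 1)·(lambda^2 + 7·lambda + 12).
The quadratic factors as (lambda + 4)·(lambda + 3).
Eigenvalues: -4, -3, -1.

-4, -3, -1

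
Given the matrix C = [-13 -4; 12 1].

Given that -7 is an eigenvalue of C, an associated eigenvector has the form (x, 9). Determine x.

-6

We need (C + 7I)v = 0.
C + 7I = [[-6, -4], [12, 8]].
Row 1: (-6)·x + (-4)·9 = 0
Row 2: (12)·x + (8)·9 = 0
Solving gives x = -6.
Check: C·(-6, 9) = (42, -63) = -7·(-6, 9).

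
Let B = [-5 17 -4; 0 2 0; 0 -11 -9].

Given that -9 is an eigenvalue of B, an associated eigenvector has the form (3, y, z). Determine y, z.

0, 3

We need (B + 9I)v = 0.
B + 9I = [[4, 17, -4], [0, 11, 0], [0, -11, 0]].
Row 1: (4)·3 + (17)·y + (-4)·z = 0
Row 2: (0)·3 + (11)·y + (0)·z = 0
Row 3: (0)·3 + (-11)·y + (0)·z = 0
Solving gives y = 0, z = 3.
Check: B·(3, 0, 3) = (-27, 0, -27) = -9·(3, 0, 3).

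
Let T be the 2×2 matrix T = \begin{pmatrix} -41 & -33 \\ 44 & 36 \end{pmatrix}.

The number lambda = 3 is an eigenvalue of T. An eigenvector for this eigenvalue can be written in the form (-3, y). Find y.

4

We need (T - 3I)v = 0.
T - 3I = [[-44, -33], [44, 33]].
Row 1: (-44)·-3 + (-33)·y = 0
Row 2: (44)·-3 + (33)·y = 0
Solving gives y = 4.
Check: T·(-3, 4) = (-9, 12) = 3·(-3, 4).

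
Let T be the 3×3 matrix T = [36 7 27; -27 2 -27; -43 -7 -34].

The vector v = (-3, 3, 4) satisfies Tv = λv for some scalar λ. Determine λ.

Compute Tv: T·(-3, 3, 4) = (21, -21, -28).
Since Tv = λv, compare component 1: 21 = λ·-3, so λ = -7.

-7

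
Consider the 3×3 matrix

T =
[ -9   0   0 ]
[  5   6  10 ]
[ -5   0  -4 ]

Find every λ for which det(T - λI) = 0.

The characteristic polynomial is p(λ) = det(λI - T).
Expanding the 3×3 determinant: p(λ) = λ^3 + 7λ^2 - 42λ - 216.
Rational-root test: λ = -4 gives p(-4) = 0.
Factor out (λ + 4): p(λ) = (λ + 4)·(λ^2 + 3λ - 54).
The quadratic factors as (λ + 9)·(λ - 6).
Eigenvalues: -9, -4, 6.

-9, -4, 6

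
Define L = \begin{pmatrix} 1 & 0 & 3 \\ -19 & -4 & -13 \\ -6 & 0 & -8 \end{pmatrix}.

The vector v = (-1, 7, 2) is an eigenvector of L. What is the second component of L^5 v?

-21875

First find the eigenvalue: Lv = (5, -35, -10) = -5·(-1, 7, 2), so λ = -5.
Then L^5 v = λ^5·v = (-5)^5·(-1, 7, 2) = -3125·(-1, 7, 2) = (3125, -21875, -6250).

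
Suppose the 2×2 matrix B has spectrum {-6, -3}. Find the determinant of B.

18

det(B) is the product of the eigenvalues: (-6) · (-3) = 18.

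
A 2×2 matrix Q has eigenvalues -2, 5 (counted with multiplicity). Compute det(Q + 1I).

-6

If Q has eigenvalues -2, 5, then Q + 1I has eigenvalues -1, 6.
det(Q + 1I) = (-1) · (6) = -6.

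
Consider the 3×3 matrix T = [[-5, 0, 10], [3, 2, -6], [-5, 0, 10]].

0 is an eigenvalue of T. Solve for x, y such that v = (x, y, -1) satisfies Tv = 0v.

We need (T)v = 0.
T = [[-5, 0, 10], [3, 2, -6], [-5, 0, 10]].
Row 1: (-5)·x + (0)·y + (10)·-1 = 0
Row 2: (3)·x + (2)·y + (-6)·-1 = 0
Row 3: (-5)·x + (0)·y + (10)·-1 = 0
Solving gives x = -2, y = 0.
Check: T·(-2, 0, -1) = (0, 0, 0) = 0·(-2, 0, -1).

-2, 0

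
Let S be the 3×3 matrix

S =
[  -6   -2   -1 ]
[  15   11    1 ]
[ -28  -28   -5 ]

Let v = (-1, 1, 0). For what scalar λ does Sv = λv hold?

Compute Sv: S·(-1, 1, 0) = (4, -4, 0).
Since Sv = λv, compare component 1: 4 = λ·-1, so λ = -4.

-4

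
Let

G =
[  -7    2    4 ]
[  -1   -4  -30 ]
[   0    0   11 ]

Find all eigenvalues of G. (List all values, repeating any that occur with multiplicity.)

The characteristic polynomial is p(lambda) = det(lambda·I - G).
Expanding the 3×3 determinant: p(lambda) = lambda^3 - 91·lambda - 330.
Try lambda = -6: p(-6) = 0, so -6 is a root.
Dividing by (lambda + 6) leaves lambda^2 - 6·lambda - 55.
The quadratic factors as (lambda + 5)·(lambda - 11).
Eigenvalues: -6, -5, 11.

-6, -5, 11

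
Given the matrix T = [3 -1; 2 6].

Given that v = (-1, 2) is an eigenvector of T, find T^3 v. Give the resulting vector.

(-125, 250)

First find the eigenvalue: Tv = (-5, 10) = 5·(-1, 2), so λ = 5.
Then T^3 v = λ^3·v = 5^3·(-1, 2) = 125·(-1, 2) = (-125, 250).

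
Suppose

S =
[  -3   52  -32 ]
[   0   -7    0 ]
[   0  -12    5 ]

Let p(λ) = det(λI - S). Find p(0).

p(0) = det(0·I − S) = det(−S) = (−1)^3·det(S).
det(S) = 105, so p(0) = -105.

-105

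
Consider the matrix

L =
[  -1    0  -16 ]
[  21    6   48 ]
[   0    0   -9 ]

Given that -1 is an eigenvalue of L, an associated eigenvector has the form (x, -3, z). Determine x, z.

1, 0

We need (L + 1I)v = 0.
L + 1I = [[0, 0, -16], [21, 7, 48], [0, 0, -8]].
Row 1: (0)·x + (0)·-3 + (-16)·z = 0
Row 2: (21)·x + (7)·-3 + (48)·z = 0
Row 3: (0)·x + (0)·-3 + (-8)·z = 0
Solving gives x = 1, z = 0.
Check: L·(1, -3, 0) = (-1, 3, 0) = -1·(1, -3, 0).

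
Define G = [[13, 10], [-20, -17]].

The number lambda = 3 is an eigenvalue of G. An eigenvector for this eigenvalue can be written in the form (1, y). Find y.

We need (G - 3I)v = 0.
G - 3I = [[10, 10], [-20, -20]].
Row 1: (10)·1 + (10)·y = 0
Row 2: (-20)·1 + (-20)·y = 0
Solving gives y = -1.
Check: G·(1, -1) = (3, -3) = 3·(1, -1).

-1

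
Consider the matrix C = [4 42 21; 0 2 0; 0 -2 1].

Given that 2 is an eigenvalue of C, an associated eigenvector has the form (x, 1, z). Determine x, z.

0, -2

We need (C - 2I)v = 0.
C - 2I = [[2, 42, 21], [0, 0, 0], [0, -2, -1]].
Row 1: (2)·x + (42)·1 + (21)·z = 0
Row 2: (0)·x + (0)·1 + (0)·z = 0
Row 3: (0)·x + (-2)·1 + (-1)·z = 0
Solving gives x = 0, z = -2.
Check: C·(0, 1, -2) = (0, 2, -4) = 2·(0, 1, -2).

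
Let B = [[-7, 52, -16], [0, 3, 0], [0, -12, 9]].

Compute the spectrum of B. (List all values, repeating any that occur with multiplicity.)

The characteristic polynomial is p(lambda) = det(lambda·I - B).
Expanding along the first row, p(lambda) = lambda^3 - 5·lambda^2 - 57·lambda + 189.
Since p(3) = 0, lambda = 3 is a root.
Dividing by (lambda - 3) leaves lambda^2 - 2·lambda - 63.
The quadratic factors as (lambda + 7)·(lambda - 9).
Eigenvalues: -7, 3, 9.

-7, 3, 9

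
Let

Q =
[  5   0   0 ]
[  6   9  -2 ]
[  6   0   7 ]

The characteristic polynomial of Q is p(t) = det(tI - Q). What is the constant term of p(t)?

p(t) = t^3 - 21t^2 + 143t - 315.
The constant term is -315.

-315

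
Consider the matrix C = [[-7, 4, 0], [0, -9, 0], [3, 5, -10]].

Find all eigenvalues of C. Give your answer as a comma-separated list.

-10, -9, -7

Compute the characteristic polynomial p(s) = det(sI - C).
Cofactor expansion gives p(s) = s^3 + 26s^2 + 223s + 630.
Since p(-10) = 0, s = -10 is a root.
Dividing by (s + 10) leaves s^2 + 16s + 63.
The quadratic factors as (s + 9)·(s + 7).
Eigenvalues: -10, -9, -7.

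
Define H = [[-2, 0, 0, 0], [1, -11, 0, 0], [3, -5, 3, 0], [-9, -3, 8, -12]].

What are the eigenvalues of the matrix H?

H is lower triangular, so its eigenvalues are the diagonal entries.
Diagonal: -2, -11, 3, -12.

-12, -11, -2, 3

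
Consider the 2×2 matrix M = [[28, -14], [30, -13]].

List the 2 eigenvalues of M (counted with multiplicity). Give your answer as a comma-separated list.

det(M - tI) = (28 - t)(-13 - t) - (-14)·(30) = t^2 - 15t + 56.
This factors as (t - 7)·(t - 8) = 0.
Eigenvalues: 7, 8.

7, 8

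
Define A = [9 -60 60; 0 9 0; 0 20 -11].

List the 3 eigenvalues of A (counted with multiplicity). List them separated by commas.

Compute the characteristic polynomial p(r) = det(rI - A).
Cofactor expansion gives p(r) = r^3 - 7r^2 - 117r + 891.
Rational-root test: r = -11 gives p(-11) = 0.
Factor out (r + 11): p(r) = (r + 11)·(r^2 - 18r + 81).
The quadratic factor is (r - 9)^2.
Eigenvalues: -11, 9, 9.

-11, 9, 9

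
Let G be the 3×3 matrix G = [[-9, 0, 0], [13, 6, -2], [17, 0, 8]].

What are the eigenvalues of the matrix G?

The characteristic polynomial is p(λ) = det(λI - G).
Expanding along the first row, p(λ) = λ^3 - 5λ^2 - 78λ + 432.
Try λ = 6: p(6) = 0, so 6 is a root.
Dividing by (λ - 6) leaves λ^2 + λ - 72.
The quadratic factors as (λ + 9)·(λ - 8).
Eigenvalues: -9, 6, 8.

-9, 6, 8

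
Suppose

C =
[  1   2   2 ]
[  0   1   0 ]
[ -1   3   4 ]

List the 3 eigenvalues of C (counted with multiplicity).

1, 2, 3

Compute the characteristic polynomial p(lambda) = det(lambda·I - C).
Cofactor expansion gives p(lambda) = lambda^3 - 6·lambda^2 + 11·lambda - 6.
Since p(2) = 0, lambda = 2 is a root.
Factor out (lambda - 2): p(lambda) = (lambda - 2)·(lambda^2 - 4·lambda + 3).
The quadratic factors as (lambda - 1)·(lambda - 3).
Eigenvalues: 1, 2, 3.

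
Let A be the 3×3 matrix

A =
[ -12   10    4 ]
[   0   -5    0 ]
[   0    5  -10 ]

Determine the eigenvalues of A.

-12, -10, -5

Compute the characteristic polynomial p(r) = det(rI - A).
Cofactor expansion gives p(r) = r^3 + 27r^2 + 230r + 600.
Try r = -5: p(-5) = 0, so -5 is a root.
Dividing by (r + 5) leaves r^2 + 22r + 120.
The quadratic factors as (r + 12)·(r + 10).
Eigenvalues: -12, -10, -5.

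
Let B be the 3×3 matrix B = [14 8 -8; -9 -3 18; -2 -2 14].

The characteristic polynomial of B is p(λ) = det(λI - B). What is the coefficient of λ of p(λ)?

204

p(λ) = λ^3 - 25λ^2 + 204λ - 540.
The coefficient of λ is 204.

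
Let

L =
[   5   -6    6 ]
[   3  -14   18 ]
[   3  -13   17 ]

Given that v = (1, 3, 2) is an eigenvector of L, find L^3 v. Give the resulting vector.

(-1, -3, -2)

First find the eigenvalue: Lv = (-1, -3, -2) = -1·(1, 3, 2), so λ = -1.
Then L^3 v = λ^3·v = (-1)^3·(1, 3, 2) = -1·(1, 3, 2) = (-1, -3, -2).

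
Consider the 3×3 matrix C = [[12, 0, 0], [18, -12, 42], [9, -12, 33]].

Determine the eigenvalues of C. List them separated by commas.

The characteristic polynomial is p(r) = det(rI - C).
Expanding along the first row, p(r) = r^3 - 33r^2 + 360r - 1296.
Since p(12) = 0, r = 12 is a root.
Factor out (r - 12): p(r) = (r - 12)·(r^2 - 21r + 108).
The quadratic factors as (r - 9)·(r - 12).
Eigenvalues: 9, 12, 12.

9, 12, 12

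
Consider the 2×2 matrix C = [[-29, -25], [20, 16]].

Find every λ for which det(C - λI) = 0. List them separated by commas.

-9, -4

det(C - tI) = (-29 - t)(16 - t) - (-25)·(20) = t^2 + 13t + 36.
This factors as (t + 9)·(t + 4) = 0.
Eigenvalues: -9, -4.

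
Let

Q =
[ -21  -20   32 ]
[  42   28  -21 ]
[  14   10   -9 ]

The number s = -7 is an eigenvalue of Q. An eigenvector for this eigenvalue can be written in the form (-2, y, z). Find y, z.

3, 1

We need (Q + 7I)v = 0.
Q + 7I = [[-14, -20, 32], [42, 35, -21], [14, 10, -2]].
Row 1: (-14)·-2 + (-20)·y + (32)·z = 0
Row 2: (42)·-2 + (35)·y + (-21)·z = 0
Row 3: (14)·-2 + (10)·y + (-2)·z = 0
Solving gives y = 3, z = 1.
Check: Q·(-2, 3, 1) = (14, -21, -7) = -7·(-2, 3, 1).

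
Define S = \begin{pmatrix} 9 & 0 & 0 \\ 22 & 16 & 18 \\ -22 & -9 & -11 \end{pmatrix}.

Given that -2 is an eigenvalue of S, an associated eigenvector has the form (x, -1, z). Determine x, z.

We need (S + 2I)v = 0.
S + 2I = [[11, 0, 0], [22, 18, 18], [-22, -9, -9]].
Row 1: (11)·x + (0)·-1 + (0)·z = 0
Row 2: (22)·x + (18)·-1 + (18)·z = 0
Row 3: (-22)·x + (-9)·-1 + (-9)·z = 0
Solving gives x = 0, z = 1.
Check: S·(0, -1, 1) = (0, 2, -2) = -2·(0, -1, 1).

0, 1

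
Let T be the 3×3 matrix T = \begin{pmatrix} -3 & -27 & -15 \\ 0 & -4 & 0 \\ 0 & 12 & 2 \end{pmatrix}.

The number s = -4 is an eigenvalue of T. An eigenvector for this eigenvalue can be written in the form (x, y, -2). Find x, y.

We need (T + 4I)v = 0.
T + 4I = [[1, -27, -15], [0, 0, 0], [0, 12, 6]].
Row 1: (1)·x + (-27)·y + (-15)·-2 = 0
Row 2: (0)·x + (0)·y + (0)·-2 = 0
Row 3: (0)·x + (12)·y + (6)·-2 = 0
Solving gives x = -3, y = 1.
Check: T·(-3, 1, -2) = (12, -4, 8) = -4·(-3, 1, -2).

-3, 1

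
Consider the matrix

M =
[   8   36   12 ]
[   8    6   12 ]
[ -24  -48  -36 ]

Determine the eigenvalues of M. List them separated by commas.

-12, -10, 0

The characteristic polynomial is p(lambda) = det(lambda·I - M).
Cofactor expansion gives p(lambda) = lambda^3 + 22·lambda^2 + 120·lambda.
Rational-root test: lambda = 0 gives p(0) = 0.
Dividing by lambda leaves lambda^2 + 22·lambda + 120.
The quadratic factors as (lambda + 12)·(lambda + 10).
Eigenvalues: -12, -10, 0.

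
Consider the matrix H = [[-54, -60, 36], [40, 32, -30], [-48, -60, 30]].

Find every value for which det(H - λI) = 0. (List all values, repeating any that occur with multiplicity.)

-6, 2, 12

The characteristic polynomial is p(λ) = det(λI - H).
Expanding along the first row, p(λ) = λ^3 - 8λ^2 - 60λ + 144.
Try λ = -6: p(-6) = 0, so -6 is a root.
Factor out (λ + 6): p(λ) = (λ + 6)·(λ^2 - 14λ + 24).
The quadratic factors as (λ - 2)·(λ - 12).
Eigenvalues: -6, 2, 12.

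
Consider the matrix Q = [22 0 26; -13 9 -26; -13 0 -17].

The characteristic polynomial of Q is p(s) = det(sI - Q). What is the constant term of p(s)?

p(s) = s^3 - 14s^2 + 9s + 324.
The constant term is 324.

324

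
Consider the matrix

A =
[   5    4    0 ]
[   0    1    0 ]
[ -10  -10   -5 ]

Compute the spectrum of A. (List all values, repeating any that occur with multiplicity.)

The characteristic polynomial is p(s) = det(sI - A).
Expanding along the first row, p(s) = s^3 - s^2 - 25s + 25.
Rational-root test: s = 1 gives p(1) = 0.
Factor out (s - 1): p(s) = (s - 1)·(s^2 - 25).
The quadratic factors as (s + 5)·(s - 5).
Eigenvalues: -5, 1, 5.

-5, 1, 5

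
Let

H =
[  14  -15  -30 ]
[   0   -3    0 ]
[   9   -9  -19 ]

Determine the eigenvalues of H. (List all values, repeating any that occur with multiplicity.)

Set up det(μI - H) = 0.
Cofactor expansion gives p(μ) = μ^3 + 8μ^2 + 19μ + 12.
Since p(-3) = 0, μ = -3 is a root.
Dividing by (μ + 3) leaves μ^2 + 5μ + 4.
The quadratic factors as (μ + 4)·(μ + 1).
Eigenvalues: -4, -3, -1.

-4, -3, -1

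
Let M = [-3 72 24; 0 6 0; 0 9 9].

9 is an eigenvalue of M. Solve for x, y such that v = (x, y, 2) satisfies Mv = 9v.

4, 0

We need (M - 9I)v = 0.
M - 9I = [[-12, 72, 24], [0, -3, 0], [0, 9, 0]].
Row 1: (-12)·x + (72)·y + (24)·2 = 0
Row 2: (0)·x + (-3)·y + (0)·2 = 0
Row 3: (0)·x + (9)·y + (0)·2 = 0
Solving gives x = 4, y = 0.
Check: M·(4, 0, 2) = (36, 0, 18) = 9·(4, 0, 2).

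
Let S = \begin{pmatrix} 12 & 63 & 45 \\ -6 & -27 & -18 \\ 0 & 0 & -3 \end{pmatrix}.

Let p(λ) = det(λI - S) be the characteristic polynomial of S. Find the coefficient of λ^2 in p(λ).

The coefficient of λ^2 of det(λI - S) is −trace(S).
trace(S) = (12) + (-27) + (-3) = -18, so the coefficient is 18.

18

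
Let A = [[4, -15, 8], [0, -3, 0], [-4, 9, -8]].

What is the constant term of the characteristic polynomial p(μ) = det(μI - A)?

0

p(0) = det(0·I − A) = det(−A) = (−1)^3·det(A).
det(A) = 0, so p(0) = 0.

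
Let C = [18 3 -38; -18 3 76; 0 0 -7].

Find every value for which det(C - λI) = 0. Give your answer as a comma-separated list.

The characteristic polynomial is p(t) = det(tI - C).
Cofactor expansion gives p(t) = t^3 - 14t^2 - 39t + 756.
Try t = 12: p(12) = 0, so 12 is a root.
Dividing by (t - 12) leaves t^2 - 2t - 63.
The quadratic factors as (t + 7)·(t - 9).
Eigenvalues: -7, 9, 12.

-7, 9, 12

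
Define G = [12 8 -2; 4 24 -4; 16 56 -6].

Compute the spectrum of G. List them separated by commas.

Compute the characteristic polynomial p(lambda) = det(lambda·I - G).
Expanding the 3×3 determinant: p(lambda) = lambda^3 - 30·lambda^2 + 296·lambda - 960.
Rational-root test: lambda = 8 gives p(8) = 0.
Dividing by (lambda - 8) leaves lambda^2 - 22·lambda + 120.
The quadratic factors as (lambda - 10)·(lambda - 12).
Eigenvalues: 8, 10, 12.

8, 10, 12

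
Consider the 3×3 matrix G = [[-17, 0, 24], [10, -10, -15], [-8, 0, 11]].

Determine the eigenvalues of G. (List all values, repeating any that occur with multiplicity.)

Compute the characteristic polynomial p(μ) = det(μI - G).
Cofactor expansion gives p(μ) = μ^3 + 16μ^2 + 65μ + 50.
Rational-root test: μ = -1 gives p(-1) = 0.
Factor out (μ + 1): p(μ) = (μ + 1)·(μ^2 + 15μ + 50).
The quadratic factors as (μ + 10)·(μ + 5).
Eigenvalues: -10, -5, -1.

-10, -5, -1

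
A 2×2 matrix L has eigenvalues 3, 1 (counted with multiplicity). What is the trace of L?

trace(L) is the sum of the eigenvalues: (3) + (1) = 4.

4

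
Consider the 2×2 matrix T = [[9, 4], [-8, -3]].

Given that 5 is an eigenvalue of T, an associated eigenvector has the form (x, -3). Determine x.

3

We need (T - 5I)v = 0.
T - 5I = [[4, 4], [-8, -8]].
Row 1: (4)·x + (4)·-3 = 0
Row 2: (-8)·x + (-8)·-3 = 0
Solving gives x = 3.
Check: T·(3, -3) = (15, -15) = 5·(3, -3).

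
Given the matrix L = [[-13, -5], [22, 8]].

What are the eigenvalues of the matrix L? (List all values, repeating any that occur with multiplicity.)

-3, -2

det(L - sI) = (-13 - s)(8 - s) - (-5)·(22) = s^2 + 5s + 6.
This factors as (s + 3)·(s + 2) = 0.
Eigenvalues: -3, -2.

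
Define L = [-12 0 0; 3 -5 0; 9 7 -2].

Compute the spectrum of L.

L is lower triangular, so its eigenvalues are the diagonal entries.
Diagonal: -12, -5, -2.

-12, -5, -2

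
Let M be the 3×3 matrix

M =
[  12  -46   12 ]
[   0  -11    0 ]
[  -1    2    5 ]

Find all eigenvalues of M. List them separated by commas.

-11, 8, 9

The characteristic polynomial is p(μ) = det(μI - M).
Expanding along the first row, p(μ) = μ^3 - 6μ^2 - 115μ + 792.
Try μ = 8: p(8) = 0, so 8 is a root.
Factor out (μ - 8): p(μ) = (μ - 8)·(μ^2 + 2μ - 99).
The quadratic factors as (μ + 11)·(μ - 9).
Eigenvalues: -11, 8, 9.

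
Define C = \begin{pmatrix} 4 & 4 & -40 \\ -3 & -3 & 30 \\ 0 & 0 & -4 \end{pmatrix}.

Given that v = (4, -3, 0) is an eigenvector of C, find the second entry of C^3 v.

-3

First find the eigenvalue: Cv = (4, -3, 0) = 1·(4, -3, 0), so λ = 1.
Then C^3 v = λ^3·v = 1^3·(4, -3, 0) = 1·(4, -3, 0) = (4, -3, 0).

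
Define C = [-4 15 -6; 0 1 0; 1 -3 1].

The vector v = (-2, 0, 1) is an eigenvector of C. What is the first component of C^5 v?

2

First find the eigenvalue: Cv = (2, 0, -1) = -1·(-2, 0, 1), so λ = -1.
Then C^5 v = λ^5·v = (-1)^5·(-2, 0, 1) = -1·(-2, 0, 1) = (2, 0, -1).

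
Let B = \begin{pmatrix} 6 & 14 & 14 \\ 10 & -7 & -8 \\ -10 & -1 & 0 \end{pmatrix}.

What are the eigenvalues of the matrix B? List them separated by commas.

Set up det(tI - B) = 0.
Expanding the 3×3 determinant: p(t) = t^3 + t^2 - 50t + 48.
Try t = 1: p(1) = 0, so 1 is a root.
Factor out (t - 1): p(t) = (t - 1)·(t^2 + 2t - 48).
The quadratic factors as (t + 8)·(t - 6).
Eigenvalues: -8, 1, 6.

-8, 1, 6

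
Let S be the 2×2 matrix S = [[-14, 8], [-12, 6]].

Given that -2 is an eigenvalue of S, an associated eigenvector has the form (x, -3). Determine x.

-2

We need (S + 2I)v = 0.
S + 2I = [[-12, 8], [-12, 8]].
Row 1: (-12)·x + (8)·-3 = 0
Row 2: (-12)·x + (8)·-3 = 0
Solving gives x = -2.
Check: S·(-2, -3) = (4, 6) = -2·(-2, -3).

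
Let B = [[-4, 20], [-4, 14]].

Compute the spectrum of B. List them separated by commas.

det(B - λI) = (-4 - λ)(14 - λ) - (20)·(-4) = λ^2 - 10λ + 24.
This factors as (λ - 4)·(λ - 6) = 0.
Eigenvalues: 4, 6.

4, 6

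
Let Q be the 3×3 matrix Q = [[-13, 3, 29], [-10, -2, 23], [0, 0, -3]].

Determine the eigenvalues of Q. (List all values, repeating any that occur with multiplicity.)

Set up det(lambda·I - Q) = 0.
Cofactor expansion gives p(lambda) = lambda^3 + 18·lambda^2 + 101·lambda + 168.
Try lambda = -7: p(-7) = 0, so -7 is a root.
Factor out (lambda + 7): p(lambda) = (lambda + 7)·(lambda^2 + 11·lambda + 24).
The quadratic factors as (lambda + 8)·(lambda + 3).
Eigenvalues: -8, -7, -3.

-8, -7, -3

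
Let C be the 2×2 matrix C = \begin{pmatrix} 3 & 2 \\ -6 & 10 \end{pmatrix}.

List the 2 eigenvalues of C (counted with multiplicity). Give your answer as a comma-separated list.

6, 7

det(C - tI) = (3 - t)(10 - t) - (2)·(-6) = t^2 - 13t + 42.
This factors as (t - 6)·(t - 7) = 0.
Eigenvalues: 6, 7.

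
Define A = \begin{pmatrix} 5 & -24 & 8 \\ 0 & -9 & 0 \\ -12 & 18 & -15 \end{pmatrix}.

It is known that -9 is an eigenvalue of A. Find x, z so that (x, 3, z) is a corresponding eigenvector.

0, 9

We need (A + 9I)v = 0.
A + 9I = [[14, -24, 8], [0, 0, 0], [-12, 18, -6]].
Row 1: (14)·x + (-24)·3 + (8)·z = 0
Row 2: (0)·x + (0)·3 + (0)·z = 0
Row 3: (-12)·x + (18)·3 + (-6)·z = 0
Solving gives x = 0, z = 9.
Check: A·(0, 3, 9) = (0, -27, -81) = -9·(0, 3, 9).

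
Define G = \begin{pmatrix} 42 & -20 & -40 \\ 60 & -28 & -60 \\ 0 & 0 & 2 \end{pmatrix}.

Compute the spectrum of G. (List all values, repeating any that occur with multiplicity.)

Compute the characteristic polynomial p(μ) = det(μI - G).
Expanding the 3×3 determinant: p(μ) = μ^3 - 16μ^2 + 52μ - 48.
Rational-root test: μ = 2 gives p(2) = 0.
Factor out (μ - 2): p(μ) = (μ - 2)·(μ^2 - 14μ + 24).
The quadratic factors as (μ - 2)·(μ - 12).
Eigenvalues: 2, 2, 12.

2, 2, 12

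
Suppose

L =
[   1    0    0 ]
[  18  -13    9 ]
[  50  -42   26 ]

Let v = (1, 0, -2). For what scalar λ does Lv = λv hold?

Compute Lv: L·(1, 0, -2) = (1, 0, -2).
Since Lv = λv, compare component 1: 1 = λ·1, so λ = 1.

1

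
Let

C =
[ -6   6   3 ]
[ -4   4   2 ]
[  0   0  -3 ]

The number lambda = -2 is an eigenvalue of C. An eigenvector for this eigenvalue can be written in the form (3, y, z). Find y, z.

We need (C + 2I)v = 0.
C + 2I = [[-4, 6, 3], [-4, 6, 2], [0, 0, -1]].
Row 1: (-4)·3 + (6)·y + (3)·z = 0
Row 2: (-4)·3 + (6)·y + (2)·z = 0
Row 3: (0)·3 + (0)·y + (-1)·z = 0
Solving gives y = 2, z = 0.
Check: C·(3, 2, 0) = (-6, -4, 0) = -2·(3, 2, 0).

2, 0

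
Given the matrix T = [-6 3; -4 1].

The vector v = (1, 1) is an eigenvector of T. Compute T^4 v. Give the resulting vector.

First find the eigenvalue: Tv = (-3, -3) = -3·(1, 1), so λ = -3.
Then T^4 v = λ^4·v = (-3)^4·(1, 1) = 81·(1, 1) = (81, 81).

(81, 81)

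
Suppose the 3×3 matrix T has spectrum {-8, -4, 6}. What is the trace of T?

trace(T) is the sum of the eigenvalues: (-8) + (-4) + (6) = -6.

-6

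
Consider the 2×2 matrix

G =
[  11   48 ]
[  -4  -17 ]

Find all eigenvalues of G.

-5, -1

det(G - lambda·I) = (11 - lambda)(-17 - lambda) - (48)·(-4) = lambda^2 + 6·lambda + 5.
This factors as (lambda + 5)·(lambda + 1) = 0.
Eigenvalues: -5, -1.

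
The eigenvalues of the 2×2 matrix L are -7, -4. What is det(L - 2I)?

54

If L has eigenvalues -7, -4, then L - 2I has eigenvalues -9, -6.
det(L - 2I) = (-9) · (-6) = 54.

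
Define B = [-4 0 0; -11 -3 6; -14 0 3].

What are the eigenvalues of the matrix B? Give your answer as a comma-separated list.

-4, -3, 3

The characteristic polynomial is p(lambda) = det(lambda·I - B).
Expanding the 3×3 determinant: p(lambda) = lambda^3 + 4·lambda^2 - 9·lambda - 36.
Try lambda = 3: p(3) = 0, so 3 is a root.
Dividing by (lambda - 3) leaves lambda^2 + 7·lambda + 12.
The quadratic factors as (lambda + 4)·(lambda + 3).
Eigenvalues: -4, -3, 3.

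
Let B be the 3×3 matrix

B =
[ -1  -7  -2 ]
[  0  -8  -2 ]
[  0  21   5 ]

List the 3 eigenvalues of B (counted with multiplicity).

The characteristic polynomial is p(μ) = det(μI - B).
Cofactor expansion gives p(μ) = μ^3 + 4μ^2 + 5μ + 2.
Rational-root test: μ = -2 gives p(-2) = 0.
Dividing by (μ + 2) leaves μ^2 + 2μ + 1.
The quadratic factor is (μ + 1)^2.
Eigenvalues: -2, -1, -1.

-2, -1, -1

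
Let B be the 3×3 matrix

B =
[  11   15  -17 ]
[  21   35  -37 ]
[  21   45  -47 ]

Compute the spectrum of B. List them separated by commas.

Compute the characteristic polynomial p(t) = det(tI - B).
Expanding the 3×3 determinant: p(t) = t^3 + t^2 - 70t + 200.
Try t = 4: p(4) = 0, so 4 is a root.
Factor out (t - 4): p(t) = (t - 4)·(t^2 + 5t - 50).
The quadratic factors as (t + 10)·(t - 5).
Eigenvalues: -10, 4, 5.

-10, 4, 5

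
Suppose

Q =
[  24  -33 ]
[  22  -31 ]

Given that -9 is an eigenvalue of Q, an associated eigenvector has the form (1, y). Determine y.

We need (Q + 9I)v = 0.
Q + 9I = [[33, -33], [22, -22]].
Row 1: (33)·1 + (-33)·y = 0
Row 2: (22)·1 + (-22)·y = 0
Solving gives y = 1.
Check: Q·(1, 1) = (-9, -9) = -9·(1, 1).

1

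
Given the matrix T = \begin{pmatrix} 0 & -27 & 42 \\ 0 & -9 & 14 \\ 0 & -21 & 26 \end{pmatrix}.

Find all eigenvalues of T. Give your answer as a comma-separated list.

Compute the characteristic polynomial p(r) = det(rI - T).
Cofactor expansion gives p(r) = r^3 - 17r^2 + 60r.
Since p(0) = 0, r = 0 is a root.
Dividing by r leaves r^2 - 17r + 60.
The quadratic factors as (r - 5)·(r - 12).
Eigenvalues: 0, 5, 12.

0, 5, 12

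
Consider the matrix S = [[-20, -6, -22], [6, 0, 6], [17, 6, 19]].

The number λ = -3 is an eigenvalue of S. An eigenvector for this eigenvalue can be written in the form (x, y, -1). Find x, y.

2, -2

We need (S + 3I)v = 0.
S + 3I = [[-17, -6, -22], [6, 3, 6], [17, 6, 22]].
Row 1: (-17)·x + (-6)·y + (-22)·-1 = 0
Row 2: (6)·x + (3)·y + (6)·-1 = 0
Row 3: (17)·x + (6)·y + (22)·-1 = 0
Solving gives x = 2, y = -2.
Check: S·(2, -2, -1) = (-6, 6, 3) = -3·(2, -2, -1).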